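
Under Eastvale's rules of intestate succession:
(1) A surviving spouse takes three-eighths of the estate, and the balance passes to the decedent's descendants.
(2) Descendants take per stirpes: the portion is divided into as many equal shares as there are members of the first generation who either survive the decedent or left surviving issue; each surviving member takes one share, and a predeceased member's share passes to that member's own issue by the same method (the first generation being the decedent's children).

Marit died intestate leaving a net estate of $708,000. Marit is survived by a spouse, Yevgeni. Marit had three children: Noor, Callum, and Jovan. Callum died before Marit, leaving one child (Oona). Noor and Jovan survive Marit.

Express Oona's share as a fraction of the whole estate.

Yevgeni takes three-eighths of $708,000 = $265,500. The remaining $442,500 passes to the descendants.
The descendants' portion ($442,500) is divided into 3 shares of $147,500: Noor and Jovan each take $147,500; Callum's $147,500 share passes to Callum's issue.
Callum's share ($147,500) passes entirely to Oona.

Oona receives 5/24 of the estate.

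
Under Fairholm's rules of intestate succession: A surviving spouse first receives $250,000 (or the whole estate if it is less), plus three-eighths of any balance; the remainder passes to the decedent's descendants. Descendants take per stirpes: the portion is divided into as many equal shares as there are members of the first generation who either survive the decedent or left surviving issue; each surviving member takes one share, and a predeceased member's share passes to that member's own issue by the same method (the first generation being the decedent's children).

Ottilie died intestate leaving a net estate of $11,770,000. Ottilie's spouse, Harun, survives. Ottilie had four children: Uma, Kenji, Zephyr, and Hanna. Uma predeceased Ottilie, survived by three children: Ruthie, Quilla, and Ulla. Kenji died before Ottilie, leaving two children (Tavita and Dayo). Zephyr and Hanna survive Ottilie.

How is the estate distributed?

Harun first takes $250,000, leaving a balance of $11,520,000. Harun then takes three-eighths of the balance ($4,320,000), for a total of $4,570,000. The remaining $7,200,000 passes to the descendants.
The descendants' portion ($7,200,000) is divided into 4 shares of $1,800,000: Zephyr and Hanna each take $1,800,000; Uma's $1,800,000 share passes to Uma's issue; Kenji's $1,800,000 share passes to Kenji's issue.
Uma's share ($1,800,000) is divided into 3 shares of $600,000: Ruthie, Quilla, and Ulla each take $600,000.
Kenji's share ($1,800,000) is divided into 2 shares of $900,000: Tavita and Dayo each take $900,000.

Harun: $4,570,000; Ruthie: $600,000; Quilla: $600,000; Ulla: $600,000; Tavita: $900,000; Dayo: $900,000; Zephyr: $1,800,000; Hanna: $1,800,000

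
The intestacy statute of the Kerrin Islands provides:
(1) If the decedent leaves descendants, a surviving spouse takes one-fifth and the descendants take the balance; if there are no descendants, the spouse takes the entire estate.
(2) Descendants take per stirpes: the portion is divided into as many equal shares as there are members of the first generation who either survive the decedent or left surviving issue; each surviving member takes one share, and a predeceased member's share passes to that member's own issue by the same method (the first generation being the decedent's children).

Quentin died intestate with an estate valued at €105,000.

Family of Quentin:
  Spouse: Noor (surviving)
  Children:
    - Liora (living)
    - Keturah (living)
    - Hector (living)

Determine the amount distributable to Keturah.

Keturah receives €28,000.

Noor takes one-fifth of €105,000 = €21,000. The remaining €84,000 passes to the descendants.
The descendants' portion (€84,000) is divided into 3 shares of €28,000: Liora, Keturah, and Hector each take €28,000.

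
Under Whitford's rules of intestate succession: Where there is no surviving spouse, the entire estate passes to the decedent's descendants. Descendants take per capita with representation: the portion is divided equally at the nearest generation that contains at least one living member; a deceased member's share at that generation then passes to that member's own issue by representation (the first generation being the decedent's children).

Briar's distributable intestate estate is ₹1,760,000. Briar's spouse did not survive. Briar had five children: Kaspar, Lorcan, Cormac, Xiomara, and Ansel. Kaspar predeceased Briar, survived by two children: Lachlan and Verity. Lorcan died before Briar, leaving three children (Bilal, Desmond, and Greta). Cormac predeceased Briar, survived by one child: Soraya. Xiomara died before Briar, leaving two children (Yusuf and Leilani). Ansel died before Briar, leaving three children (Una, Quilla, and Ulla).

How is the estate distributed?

Lachlan: ₹160,000; Verity: ₹160,000; Bilal: ₹160,000; Desmond: ₹160,000; Greta: ₹160,000; Soraya: ₹160,000; Yusuf: ₹160,000; Leilani: ₹160,000; Una: ₹160,000; Quilla: ₹160,000; Ulla: ₹160,000

The entire ₹1,760,000 passes to the descendants.
No child survives, so the initial division is made at the grandchildren's generation.
That amount (₹1,760,000) is divided into 11 shares of ₹160,000: Lachlan, Verity, Bilal, Desmond, Greta, Soraya, Yusuf, Leilani, Una, Quilla, and Ulla each take ₹160,000.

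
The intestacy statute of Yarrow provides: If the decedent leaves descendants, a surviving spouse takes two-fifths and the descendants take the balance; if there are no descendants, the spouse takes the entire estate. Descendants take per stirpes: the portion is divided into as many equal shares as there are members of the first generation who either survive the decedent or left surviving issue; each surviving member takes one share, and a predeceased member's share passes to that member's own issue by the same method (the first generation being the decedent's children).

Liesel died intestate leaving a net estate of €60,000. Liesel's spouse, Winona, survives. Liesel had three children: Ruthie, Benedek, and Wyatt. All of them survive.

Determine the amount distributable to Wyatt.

Wyatt receives €12,000.

Winona takes two-fifths of €60,000 = €24,000. The remaining €36,000 passes to the descendants.
The descendants' portion (€36,000) is divided into 3 shares of €12,000: Ruthie, Benedek, and Wyatt each take €12,000.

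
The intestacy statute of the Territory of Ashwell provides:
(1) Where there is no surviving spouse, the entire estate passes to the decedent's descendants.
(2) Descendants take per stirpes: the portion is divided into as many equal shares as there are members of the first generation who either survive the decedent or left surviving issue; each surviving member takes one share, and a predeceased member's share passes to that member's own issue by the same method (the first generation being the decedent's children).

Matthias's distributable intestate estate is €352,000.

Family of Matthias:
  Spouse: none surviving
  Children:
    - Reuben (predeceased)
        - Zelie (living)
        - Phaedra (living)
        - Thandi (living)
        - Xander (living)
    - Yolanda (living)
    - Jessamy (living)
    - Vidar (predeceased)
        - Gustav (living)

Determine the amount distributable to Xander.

The entire €352,000 passes to the descendants.
That amount (€352,000) is divided into 4 shares of €88,000: Yolanda and Jessamy each take €88,000; Reuben's €88,000 share passes to Reuben's issue; Vidar's €88,000 share passes to Vidar's issue.
Reuben's share (€88,000) is divided into 4 shares of €22,000: Zelie, Phaedra, Thandi, and Xander each take €22,000.
Vidar's share (€88,000) passes entirely to Gustav.

Xander receives €22,000.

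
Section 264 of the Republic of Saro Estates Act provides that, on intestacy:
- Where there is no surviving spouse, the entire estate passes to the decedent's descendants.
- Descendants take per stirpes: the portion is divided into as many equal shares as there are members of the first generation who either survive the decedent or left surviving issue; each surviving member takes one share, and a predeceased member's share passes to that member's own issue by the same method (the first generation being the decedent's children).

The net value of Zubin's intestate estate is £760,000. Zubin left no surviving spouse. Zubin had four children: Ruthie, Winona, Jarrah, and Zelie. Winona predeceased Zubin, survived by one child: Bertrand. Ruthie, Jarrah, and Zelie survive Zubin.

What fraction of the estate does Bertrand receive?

The entire £760,000 passes to the descendants.
That amount (£760,000) is divided into 4 shares of £190,000: Ruthie, Jarrah, and Zelie each take £190,000; Winona's £190,000 share passes to Winona's issue.
Winona's share (£190,000) passes entirely to Bertrand.

Bertrand receives 1/4 of the estate.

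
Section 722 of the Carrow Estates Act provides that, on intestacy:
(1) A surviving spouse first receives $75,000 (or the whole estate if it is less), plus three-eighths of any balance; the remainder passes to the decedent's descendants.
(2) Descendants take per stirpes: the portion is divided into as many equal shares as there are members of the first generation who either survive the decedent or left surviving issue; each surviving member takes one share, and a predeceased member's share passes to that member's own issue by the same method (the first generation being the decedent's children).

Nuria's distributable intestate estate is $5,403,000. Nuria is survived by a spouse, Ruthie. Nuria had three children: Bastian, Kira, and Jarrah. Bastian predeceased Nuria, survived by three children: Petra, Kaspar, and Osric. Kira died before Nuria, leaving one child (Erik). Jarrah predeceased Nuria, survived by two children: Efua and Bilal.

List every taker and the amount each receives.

Ruthie first takes $75,000, leaving a balance of $5,328,000. Ruthie then takes three-eighths of the balance ($1,998,000), for a total of $2,073,000. The remaining $3,330,000 passes to the descendants.
The descendants' portion ($3,330,000) is divided into 3 shares of $1,110,000: Bastian's $1,110,000 share passes to Bastian's issue; Kira's $1,110,000 share passes to Kira's issue; Jarrah's $1,110,000 share passes to Jarrah's issue.
Bastian's share ($1,110,000) is divided into 3 shares of $370,000: Petra, Kaspar, and Osric each take $370,000.
Kira's share ($1,110,000) passes entirely to Erik.
Jarrah's share ($1,110,000) is divided into 2 shares of $555,000: Efua and Bilal each take $555,000.

Ruthie: $2,073,000; Petra: $370,000; Kaspar: $370,000; Osric: $370,000; Erik: $1,110,000; Efua: $555,000; Bilal: $555,000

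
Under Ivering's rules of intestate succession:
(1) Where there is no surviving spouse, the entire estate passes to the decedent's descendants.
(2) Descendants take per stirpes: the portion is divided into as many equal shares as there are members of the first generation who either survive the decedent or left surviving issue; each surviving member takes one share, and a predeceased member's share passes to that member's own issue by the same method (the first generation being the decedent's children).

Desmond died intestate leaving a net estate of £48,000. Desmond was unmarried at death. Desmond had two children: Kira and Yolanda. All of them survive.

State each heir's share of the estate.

Kira: £24,000; Yolanda: £24,000

The entire £48,000 passes to the descendants.
That amount (£48,000) is divided into 2 shares of £24,000: Kira and Yolanda each take £24,000.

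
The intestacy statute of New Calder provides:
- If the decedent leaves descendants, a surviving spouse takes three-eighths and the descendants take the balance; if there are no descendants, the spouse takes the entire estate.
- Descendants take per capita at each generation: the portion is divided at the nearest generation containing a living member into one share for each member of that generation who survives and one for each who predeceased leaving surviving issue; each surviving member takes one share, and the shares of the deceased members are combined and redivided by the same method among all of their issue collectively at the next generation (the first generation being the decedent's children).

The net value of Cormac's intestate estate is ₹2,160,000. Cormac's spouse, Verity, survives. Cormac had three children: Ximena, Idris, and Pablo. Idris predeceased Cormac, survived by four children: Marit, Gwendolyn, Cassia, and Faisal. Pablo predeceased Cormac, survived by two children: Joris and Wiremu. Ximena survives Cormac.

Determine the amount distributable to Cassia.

Cassia receives ₹150,000.

Verity takes three-eighths of ₹2,160,000 = ₹810,000. The remaining ₹1,350,000 passes to the descendants.
The descendants' portion (₹1,350,000) is divided at the children's generation into 3 shares of ₹450,000. Ximena takes ₹450,000. The 2 shares of the deceased (Idris and Pablo) are combined into a pool of ₹900,000.
That pool (₹900,000) is divided at the grandchildren's generation equally among Marit, Gwendolyn, Cassia, Faisal, Joris, and Wiremu: ₹150,000 each.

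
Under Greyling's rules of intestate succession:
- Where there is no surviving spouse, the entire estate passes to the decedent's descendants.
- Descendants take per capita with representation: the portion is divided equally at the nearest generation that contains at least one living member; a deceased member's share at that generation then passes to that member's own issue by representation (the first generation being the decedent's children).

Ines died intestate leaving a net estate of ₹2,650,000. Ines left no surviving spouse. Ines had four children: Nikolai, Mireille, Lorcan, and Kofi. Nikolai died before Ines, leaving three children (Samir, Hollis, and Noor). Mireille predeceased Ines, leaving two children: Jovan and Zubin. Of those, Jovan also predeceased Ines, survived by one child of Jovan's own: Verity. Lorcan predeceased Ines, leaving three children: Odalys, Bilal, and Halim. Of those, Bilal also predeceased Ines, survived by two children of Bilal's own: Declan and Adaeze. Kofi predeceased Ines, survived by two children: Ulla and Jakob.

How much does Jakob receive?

Jakob receives ₹265,000.

The entire ₹2,650,000 passes to the descendants.
No child survives, so the initial division is made at the grandchildren's generation.
That amount (₹2,650,000) is divided into 10 shares of ₹265,000: Samir, Hollis, Noor, Zubin, Odalys, Halim, Ulla, and Jakob each take ₹265,000; Jovan's ₹265,000 share passes to Jovan's issue; Bilal's ₹265,000 share passes to Bilal's issue.
Jovan's share (₹265,000) passes entirely to Verity.
Bilal's share (₹265,000) is divided into 2 shares of ₹132,500: Declan and Adaeze each take ₹132,500.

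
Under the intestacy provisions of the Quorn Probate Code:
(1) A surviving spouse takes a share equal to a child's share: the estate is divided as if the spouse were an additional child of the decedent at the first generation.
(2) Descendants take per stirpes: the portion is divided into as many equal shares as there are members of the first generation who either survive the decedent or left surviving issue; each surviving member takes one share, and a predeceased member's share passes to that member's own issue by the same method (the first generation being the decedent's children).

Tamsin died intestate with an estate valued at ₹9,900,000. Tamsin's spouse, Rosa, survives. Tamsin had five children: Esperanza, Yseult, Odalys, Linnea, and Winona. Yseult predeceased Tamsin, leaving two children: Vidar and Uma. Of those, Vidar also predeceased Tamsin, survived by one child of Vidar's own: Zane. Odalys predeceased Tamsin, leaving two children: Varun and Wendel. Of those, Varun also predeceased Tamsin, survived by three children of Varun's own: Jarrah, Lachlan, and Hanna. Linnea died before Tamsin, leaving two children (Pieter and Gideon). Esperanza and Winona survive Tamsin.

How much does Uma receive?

The spouse counts as an additional share at the children's level, so there are 6 primary shares of ₹1,650,000. Rosa takes one such share (₹1,650,000).
The children's combined portion (₹8,250,000) is divided into 5 shares of ₹1,650,000: Esperanza and Winona each take ₹1,650,000; Yseult's ₹1,650,000 share passes to Yseult's issue; Odalys's ₹1,650,000 share passes to Odalys's issue; Linnea's ₹1,650,000 share passes to Linnea's issue.
Yseult's share (₹1,650,000) is divided into 2 shares of ₹825,000: Uma takes ₹825,000; Vidar's ₹825,000 share passes to Vidar's issue.
Vidar's share (₹825,000) passes entirely to Zane.
Odalys's share (₹1,650,000) is divided into 2 shares of ₹825,000: Wendel takes ₹825,000; Varun's ₹825,000 share passes to Varun's issue.
Varun's share (₹825,000) is divided into 3 shares of ₹275,000: Jarrah, Lachlan, and Hanna each take ₹275,000.
Linnea's share (₹1,650,000) is divided into 2 shares of ₹825,000: Pieter and Gideon each take ₹825,000.

Uma receives ₹825,000.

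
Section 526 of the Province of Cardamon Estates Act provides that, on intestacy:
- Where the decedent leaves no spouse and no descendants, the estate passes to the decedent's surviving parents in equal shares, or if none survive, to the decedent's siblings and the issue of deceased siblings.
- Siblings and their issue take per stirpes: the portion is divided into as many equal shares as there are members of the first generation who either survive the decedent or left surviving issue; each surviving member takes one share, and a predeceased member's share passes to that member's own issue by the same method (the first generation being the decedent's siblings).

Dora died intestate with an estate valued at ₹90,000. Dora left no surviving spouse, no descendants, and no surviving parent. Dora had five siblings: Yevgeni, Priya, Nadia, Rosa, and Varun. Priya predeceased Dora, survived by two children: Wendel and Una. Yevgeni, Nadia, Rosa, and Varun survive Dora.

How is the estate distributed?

Yevgeni: ₹18,000; Wendel: ₹9,000; Una: ₹9,000; Nadia: ₹18,000; Rosa: ₹18,000; Varun: ₹18,000

The entire ₹90,000 passes to the siblings and their issue.
That amount (₹90,000) is divided into 5 shares of ₹18,000: Yevgeni, Nadia, Rosa, and Varun each take ₹18,000; Priya's ₹18,000 share passes to Priya's issue.
Priya's share (₹18,000) is divided into 2 shares of ₹9,000: Wendel and Una each take ₹9,000.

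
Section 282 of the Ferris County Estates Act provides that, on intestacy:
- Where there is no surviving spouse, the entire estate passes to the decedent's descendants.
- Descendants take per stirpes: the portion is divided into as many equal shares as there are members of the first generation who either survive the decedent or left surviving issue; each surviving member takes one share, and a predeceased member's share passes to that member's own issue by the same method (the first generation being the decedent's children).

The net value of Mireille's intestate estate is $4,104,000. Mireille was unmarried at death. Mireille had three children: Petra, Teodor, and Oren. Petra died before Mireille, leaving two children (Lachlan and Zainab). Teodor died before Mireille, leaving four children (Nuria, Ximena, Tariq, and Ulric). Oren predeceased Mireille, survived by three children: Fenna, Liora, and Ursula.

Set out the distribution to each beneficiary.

Lachlan: $684,000; Zainab: $684,000; Nuria: $342,000; Ximena: $342,000; Tariq: $342,000; Ulric: $342,000; Fenna: $456,000; Liora: $456,000; Ursula: $456,000

The entire $4,104,000 passes to the descendants.
That amount ($4,104,000) is divided into 3 shares of $1,368,000: Petra's $1,368,000 share passes to Petra's issue; Teodor's $1,368,000 share passes to Teodor's issue; Oren's $1,368,000 share passes to Oren's issue.
Petra's share ($1,368,000) is divided into 2 shares of $684,000: Lachlan and Zainab each take $684,000.
Teodor's share ($1,368,000) is divided into 4 shares of $342,000: Nuria, Ximena, Tariq, and Ulric each take $342,000.
Oren's share ($1,368,000) is divided into 3 shares of $456,000: Fenna, Liora, and Ursula each take $456,000.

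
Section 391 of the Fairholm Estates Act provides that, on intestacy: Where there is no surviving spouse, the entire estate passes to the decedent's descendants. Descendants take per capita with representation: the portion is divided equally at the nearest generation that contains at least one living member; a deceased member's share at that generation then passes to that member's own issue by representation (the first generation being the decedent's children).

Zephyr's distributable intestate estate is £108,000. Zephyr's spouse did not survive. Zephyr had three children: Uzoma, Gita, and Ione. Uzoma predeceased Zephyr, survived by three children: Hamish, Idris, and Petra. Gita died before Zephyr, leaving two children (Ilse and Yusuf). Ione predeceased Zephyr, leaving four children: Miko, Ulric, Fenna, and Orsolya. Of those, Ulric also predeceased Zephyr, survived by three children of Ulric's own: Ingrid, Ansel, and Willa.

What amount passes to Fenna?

The entire £108,000 passes to the descendants.
No child survives, so the initial division is made at the grandchildren's generation.
That amount (£108,000) is divided into 9 shares of £12,000: Hamish, Idris, Petra, Ilse, Yusuf, Miko, Fenna, and Orsolya each take £12,000; Ulric's £12,000 share passes to Ulric's issue.
Ulric's share (£12,000) is divided into 3 shares of £4,000: Ingrid, Ansel, and Willa each take £4,000.

Fenna receives £12,000.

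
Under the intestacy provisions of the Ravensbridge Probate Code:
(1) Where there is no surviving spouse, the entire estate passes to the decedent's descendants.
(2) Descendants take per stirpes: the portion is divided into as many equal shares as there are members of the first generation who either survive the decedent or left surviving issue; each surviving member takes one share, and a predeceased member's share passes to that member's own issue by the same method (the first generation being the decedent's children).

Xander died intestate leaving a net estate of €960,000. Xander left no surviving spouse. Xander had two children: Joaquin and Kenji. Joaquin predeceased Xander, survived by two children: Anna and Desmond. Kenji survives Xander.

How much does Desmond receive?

Desmond receives €240,000.

The entire €960,000 passes to the descendants.
That amount (€960,000) is divided into 2 shares of €480,000: Kenji takes €480,000; Joaquin's €480,000 share passes to Joaquin's issue.
Joaquin's share (€480,000) is divided into 2 shares of €240,000: Anna and Desmond each take €240,000.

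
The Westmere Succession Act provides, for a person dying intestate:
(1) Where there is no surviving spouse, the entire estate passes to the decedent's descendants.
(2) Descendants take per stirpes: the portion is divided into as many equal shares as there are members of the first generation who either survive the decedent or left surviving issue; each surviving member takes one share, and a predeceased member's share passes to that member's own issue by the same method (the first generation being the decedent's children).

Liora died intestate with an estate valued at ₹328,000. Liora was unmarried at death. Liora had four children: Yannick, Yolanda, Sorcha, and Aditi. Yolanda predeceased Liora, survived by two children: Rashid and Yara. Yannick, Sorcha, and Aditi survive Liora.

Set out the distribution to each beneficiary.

The entire ₹328,000 passes to the descendants.
That amount (₹328,000) is divided into 4 shares of ₹82,000: Yannick, Sorcha, and Aditi each take ₹82,000; Yolanda's ₹82,000 share passes to Yolanda's issue.
Yolanda's share (₹82,000) is divided into 2 shares of ₹41,000: Rashid and Yara each take ₹41,000.

Yannick: ₹82,000; Rashid: ₹41,000; Yara: ₹41,000; Sorcha: ₹82,000; Aditi: ₹82,000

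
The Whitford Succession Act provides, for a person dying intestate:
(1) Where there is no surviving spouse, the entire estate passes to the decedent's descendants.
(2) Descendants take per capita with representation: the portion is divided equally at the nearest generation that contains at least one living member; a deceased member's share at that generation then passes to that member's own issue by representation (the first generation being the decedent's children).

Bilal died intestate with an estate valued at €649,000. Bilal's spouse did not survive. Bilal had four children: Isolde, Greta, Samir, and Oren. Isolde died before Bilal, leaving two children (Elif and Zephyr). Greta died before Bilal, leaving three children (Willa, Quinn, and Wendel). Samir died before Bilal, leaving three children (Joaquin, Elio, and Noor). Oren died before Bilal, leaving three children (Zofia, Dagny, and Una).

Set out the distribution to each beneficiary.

Elif: €59,000; Zephyr: €59,000; Willa: €59,000; Quinn: €59,000; Wendel: €59,000; Joaquin: €59,000; Elio: €59,000; Noor: €59,000; Zofia: €59,000; Dagny: €59,000; Una: €59,000

The entire €649,000 passes to the descendants.
No child survives, so the initial division is made at the grandchildren's generation.
That amount (€649,000) is divided into 11 shares of €59,000: Elif, Zephyr, Willa, Quinn, Wendel, Joaquin, Elio, Noor, Zofia, Dagny, and Una each take €59,000.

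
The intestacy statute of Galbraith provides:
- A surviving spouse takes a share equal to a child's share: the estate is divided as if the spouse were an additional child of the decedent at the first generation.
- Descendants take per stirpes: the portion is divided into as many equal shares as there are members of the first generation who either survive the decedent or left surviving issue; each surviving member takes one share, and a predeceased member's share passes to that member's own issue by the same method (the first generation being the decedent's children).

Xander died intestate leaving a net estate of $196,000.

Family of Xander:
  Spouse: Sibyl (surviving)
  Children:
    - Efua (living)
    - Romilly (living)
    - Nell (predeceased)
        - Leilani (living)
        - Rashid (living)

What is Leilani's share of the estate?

The spouse counts as an additional share at the children's level, so there are 4 primary shares of $49,000. Sibyl takes one such share ($49,000).
The children's combined portion ($147,000) is divided into 3 shares of $49,000: Efua and Romilly each take $49,000; Nell's $49,000 share passes to Nell's issue.
Nell's share ($49,000) is divided into 2 shares of $24,500: Leilani and Rashid each take $24,500.

Leilani receives $24,500.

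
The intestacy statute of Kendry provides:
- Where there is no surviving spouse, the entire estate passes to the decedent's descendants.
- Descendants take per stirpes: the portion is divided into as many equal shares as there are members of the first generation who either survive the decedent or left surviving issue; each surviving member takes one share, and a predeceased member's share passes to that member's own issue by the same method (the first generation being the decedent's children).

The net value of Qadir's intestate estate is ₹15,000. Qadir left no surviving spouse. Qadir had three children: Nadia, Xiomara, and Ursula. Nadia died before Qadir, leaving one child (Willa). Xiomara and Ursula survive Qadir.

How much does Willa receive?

The entire ₹15,000 passes to the descendants.
That amount (₹15,000) is divided into 3 shares of ₹5,000: Xiomara and Ursula each take ₹5,000; Nadia's ₹5,000 share passes to Nadia's issue.
Nadia's share (₹5,000) passes entirely to Willa.

Willa receives ₹5,000.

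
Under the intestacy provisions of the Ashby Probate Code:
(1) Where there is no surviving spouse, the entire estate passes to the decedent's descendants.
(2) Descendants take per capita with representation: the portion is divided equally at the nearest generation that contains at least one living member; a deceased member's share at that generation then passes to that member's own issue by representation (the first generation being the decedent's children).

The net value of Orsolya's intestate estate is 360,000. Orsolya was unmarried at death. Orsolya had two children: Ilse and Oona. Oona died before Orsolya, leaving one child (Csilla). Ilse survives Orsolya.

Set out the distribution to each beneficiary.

The entire 360,000 passes to the descendants.
That amount (360,000) is divided into 2 shares of 180,000: Ilse takes 180,000; Oona's 180,000 share passes to Oona's issue.
Oona's share (180,000) passes entirely to Csilla.

Ilse: 180,000; Csilla: 180,000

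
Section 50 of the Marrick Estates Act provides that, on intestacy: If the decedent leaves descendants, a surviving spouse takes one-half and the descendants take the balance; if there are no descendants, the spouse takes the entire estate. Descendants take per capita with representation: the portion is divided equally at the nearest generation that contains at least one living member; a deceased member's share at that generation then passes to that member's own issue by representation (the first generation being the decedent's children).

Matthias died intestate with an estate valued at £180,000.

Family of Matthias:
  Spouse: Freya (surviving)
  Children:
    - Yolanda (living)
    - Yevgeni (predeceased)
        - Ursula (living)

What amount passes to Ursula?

Freya takes one-half of £180,000 = £90,000. The remaining £90,000 passes to the descendants.
The descendants' portion (£90,000) is divided into 2 shares of £45,000: Yolanda takes £45,000; Yevgeni's £45,000 share passes to Yevgeni's issue.
Yevgeni's share (£45,000) passes entirely to Ursula.

Ursula receives £45,000.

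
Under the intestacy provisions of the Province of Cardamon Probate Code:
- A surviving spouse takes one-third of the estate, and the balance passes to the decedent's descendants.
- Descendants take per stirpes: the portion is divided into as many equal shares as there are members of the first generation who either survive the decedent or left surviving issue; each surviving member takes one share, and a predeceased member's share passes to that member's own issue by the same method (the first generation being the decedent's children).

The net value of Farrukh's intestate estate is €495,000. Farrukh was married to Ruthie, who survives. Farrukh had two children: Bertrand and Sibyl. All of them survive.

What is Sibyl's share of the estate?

Sibyl receives €165,000.

Ruthie takes one-third of €495,000 = €165,000. The remaining €330,000 passes to the descendants.
The descendants' portion (€330,000) is divided into 2 shares of €165,000: Bertrand and Sibyl each take €165,000.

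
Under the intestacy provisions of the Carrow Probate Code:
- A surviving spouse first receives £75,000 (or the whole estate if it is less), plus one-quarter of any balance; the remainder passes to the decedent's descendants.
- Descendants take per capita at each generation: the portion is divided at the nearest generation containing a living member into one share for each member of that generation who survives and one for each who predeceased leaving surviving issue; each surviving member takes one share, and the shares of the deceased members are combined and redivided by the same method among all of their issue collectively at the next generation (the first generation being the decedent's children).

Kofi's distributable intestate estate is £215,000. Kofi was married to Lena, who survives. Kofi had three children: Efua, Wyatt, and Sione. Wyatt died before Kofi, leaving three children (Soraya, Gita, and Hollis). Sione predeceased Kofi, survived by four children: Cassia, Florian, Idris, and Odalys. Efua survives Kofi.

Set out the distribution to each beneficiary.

Lena: £110,000; Efua: £35,000; Soraya: £10,000; Gita: £10,000; Hollis: £10,000; Cassia: £10,000; Florian: £10,000; Idris: £10,000; Odalys: £10,000

Lena first takes £75,000, leaving a balance of £140,000. Lena then takes one-quarter of the balance (£35,000), for a total of £110,000. The remaining £105,000 passes to the descendants.
The descendants' portion (£105,000) is divided at the children's generation into 3 shares of £35,000. Efua takes £35,000. The 2 shares of the deceased (Wyatt and Sione) are combined into a pool of £70,000.
That pool (£70,000) is divided at the grandchildren's generation equally among Soraya, Gita, Hollis, Cassia, Florian, Idris, and Odalys: £10,000 each.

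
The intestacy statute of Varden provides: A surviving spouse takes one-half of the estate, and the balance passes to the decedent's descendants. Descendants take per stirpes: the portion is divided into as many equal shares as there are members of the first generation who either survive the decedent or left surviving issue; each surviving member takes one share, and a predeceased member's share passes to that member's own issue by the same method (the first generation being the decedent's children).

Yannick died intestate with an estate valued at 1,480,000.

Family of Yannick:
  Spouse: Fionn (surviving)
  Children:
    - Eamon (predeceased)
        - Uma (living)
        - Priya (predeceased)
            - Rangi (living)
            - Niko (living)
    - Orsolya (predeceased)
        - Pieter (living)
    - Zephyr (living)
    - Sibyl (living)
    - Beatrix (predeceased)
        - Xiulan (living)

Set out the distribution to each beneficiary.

Fionn takes one-half of 1,480,000 = 740,000. The remaining 740,000 passes to the descendants.
The descendants' portion (740,000) is divided into 5 shares of 148,000: Zephyr and Sibyl each take 148,000; Eamon's 148,000 share passes to Eamon's issue; Orsolya's 148,000 share passes to Orsolya's issue; Beatrix's 148,000 share passes to Beatrix's issue.
Eamon's share (148,000) is divided into 2 shares of 74,000: Uma takes 74,000; Priya's 74,000 share passes to Priya's issue.
Priya's share (74,000) is divided into 2 shares of 37,000: Rangi and Niko each take 37,000.
Orsolya's share (148,000) passes entirely to Pieter.
Beatrix's share (148,000) passes entirely to Xiulan.

Fionn: 740,000; Uma: 74,000; Rangi: 37,000; Niko: 37,000; Pieter: 148,000; Zephyr: 148,000; Sibyl: 148,000; Xiulan: 148,000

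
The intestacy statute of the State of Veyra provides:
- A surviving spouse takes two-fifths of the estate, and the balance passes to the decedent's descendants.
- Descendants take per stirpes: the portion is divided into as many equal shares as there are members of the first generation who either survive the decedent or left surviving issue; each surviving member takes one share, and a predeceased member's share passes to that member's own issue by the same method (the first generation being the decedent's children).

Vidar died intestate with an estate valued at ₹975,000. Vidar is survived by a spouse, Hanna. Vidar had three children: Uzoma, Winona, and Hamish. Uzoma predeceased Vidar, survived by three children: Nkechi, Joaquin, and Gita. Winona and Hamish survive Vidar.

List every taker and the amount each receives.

Hanna: ₹390,000; Nkechi: ₹65,000; Joaquin: ₹65,000; Gita: ₹65,000; Winona: ₹195,000; Hamish: ₹195,000

Hanna takes two-fifths of ₹975,000 = ₹390,000. The remaining ₹585,000 passes to the descendants.
The descendants' portion (₹585,000) is divided into 3 shares of ₹195,000: Winona and Hamish each take ₹195,000; Uzoma's ₹195,000 share passes to Uzoma's issue.
Uzoma's share (₹195,000) is divided into 3 shares of ₹65,000: Nkechi, Joaquin, and Gita each take ₹65,000.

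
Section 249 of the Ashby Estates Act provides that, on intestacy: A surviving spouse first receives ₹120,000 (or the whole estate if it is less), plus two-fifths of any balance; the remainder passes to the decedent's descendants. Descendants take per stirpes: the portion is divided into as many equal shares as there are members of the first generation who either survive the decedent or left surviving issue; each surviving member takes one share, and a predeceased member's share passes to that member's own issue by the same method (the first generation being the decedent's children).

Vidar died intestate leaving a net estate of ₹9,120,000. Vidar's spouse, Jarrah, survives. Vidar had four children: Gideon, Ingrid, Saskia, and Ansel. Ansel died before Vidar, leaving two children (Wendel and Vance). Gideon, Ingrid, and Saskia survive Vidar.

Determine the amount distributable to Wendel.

Wendel receives ₹675,000.

Jarrah first takes ₹120,000, leaving a balance of ₹9,000,000. Jarrah then takes two-fifths of the balance (₹3,600,000), for a total of ₹3,720,000. The remaining ₹5,400,000 passes to the descendants.
The descendants' portion (₹5,400,000) is divided into 4 shares of ₹1,350,000: Gideon, Ingrid, and Saskia each take ₹1,350,000; Ansel's ₹1,350,000 share passes to Ansel's issue.
Ansel's share (₹1,350,000) is divided into 2 shares of ₹675,000: Wendel and Vance each take ₹675,000.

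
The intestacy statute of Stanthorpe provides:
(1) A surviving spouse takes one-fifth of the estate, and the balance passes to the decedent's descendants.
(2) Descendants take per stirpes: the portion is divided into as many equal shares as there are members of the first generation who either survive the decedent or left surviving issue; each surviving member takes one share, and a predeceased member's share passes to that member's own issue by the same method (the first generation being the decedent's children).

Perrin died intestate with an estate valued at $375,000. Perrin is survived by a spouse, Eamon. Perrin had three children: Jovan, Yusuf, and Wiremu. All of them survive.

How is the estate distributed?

Eamon: $75,000; Jovan: $100,000; Yusuf: $100,000; Wiremu: $100,000

Eamon takes one-fifth of $375,000 = $75,000. The remaining $300,000 passes to the descendants.
The descendants' portion ($300,000) is divided into 3 shares of $100,000: Jovan, Yusuf, and Wiremu each take $100,000.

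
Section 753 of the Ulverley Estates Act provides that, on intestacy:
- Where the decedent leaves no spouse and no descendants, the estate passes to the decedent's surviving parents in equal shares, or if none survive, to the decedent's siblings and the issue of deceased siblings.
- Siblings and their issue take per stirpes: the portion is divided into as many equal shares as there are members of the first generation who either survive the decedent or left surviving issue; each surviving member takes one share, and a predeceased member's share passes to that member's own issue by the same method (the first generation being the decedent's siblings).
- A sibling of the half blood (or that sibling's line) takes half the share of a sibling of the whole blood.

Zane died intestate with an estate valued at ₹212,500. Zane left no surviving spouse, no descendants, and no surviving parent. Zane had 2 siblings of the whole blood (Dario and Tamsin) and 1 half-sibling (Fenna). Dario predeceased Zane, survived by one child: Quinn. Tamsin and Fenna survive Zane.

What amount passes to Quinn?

The entire ₹212,500 passes to the siblings and their issue.
Counting each half-blood sibling's line as half a unit, there are 5/2 units in ₹212,500, so one unit is ₹85,000. Whole-blood lines (Dario and Tamsin) take ₹85,000 each; half-blood lines (Fenna) take ₹42,500 each.
Dario's share (₹85,000) passes entirely to Quinn.

Quinn receives ₹85,000.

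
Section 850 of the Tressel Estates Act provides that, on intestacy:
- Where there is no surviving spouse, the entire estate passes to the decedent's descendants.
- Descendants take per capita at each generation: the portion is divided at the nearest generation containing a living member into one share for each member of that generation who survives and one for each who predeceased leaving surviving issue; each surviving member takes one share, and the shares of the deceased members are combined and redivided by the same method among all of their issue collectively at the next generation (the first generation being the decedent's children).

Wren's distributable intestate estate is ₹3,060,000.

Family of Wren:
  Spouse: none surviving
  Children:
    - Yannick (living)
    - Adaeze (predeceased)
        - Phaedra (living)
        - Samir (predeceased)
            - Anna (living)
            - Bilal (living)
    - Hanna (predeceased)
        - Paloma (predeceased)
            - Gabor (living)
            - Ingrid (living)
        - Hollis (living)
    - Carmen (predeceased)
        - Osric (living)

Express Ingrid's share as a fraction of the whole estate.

Ingrid receives 3/40 of the estate.

The entire ₹3,060,000 passes to the descendants.
That amount (₹3,060,000) is divided at the children's generation into 4 shares of ₹765,000. Yannick takes ₹765,000. The 3 shares of the deceased (Adaeze, Hanna, and Carmen) are combined into a pool of ₹2,295,000.
That pool (₹2,295,000) is divided at the grandchildren's generation into 5 shares of ₹459,000. Phaedra, Hollis, and Osric each take ₹459,000. The 2 shares of the deceased (Samir and Paloma) are combined into a pool of ₹918,000.
That pool (₹918,000) is divided at the great-grandchildren's generation equally among Anna, Bilal, Gabor, and Ingrid: ₹229,500 each.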